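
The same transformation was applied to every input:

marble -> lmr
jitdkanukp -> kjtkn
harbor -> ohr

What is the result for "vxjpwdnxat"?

avjwn

Looking at the pairs, the operation is to move the last 3 characters to the front (rotate right by 3), then keep every other character starting from the second (positions 2nd, 4th, 6th, ...).
Applying both steps to "vxjpwdnxat": "xatvxjpwdn", then "avjwn".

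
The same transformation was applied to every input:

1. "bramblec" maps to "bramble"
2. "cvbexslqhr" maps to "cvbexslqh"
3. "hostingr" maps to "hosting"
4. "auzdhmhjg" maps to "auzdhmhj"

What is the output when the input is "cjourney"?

Rule — delete the last character.
So "cjourney" becomes "cjourne".

cjourne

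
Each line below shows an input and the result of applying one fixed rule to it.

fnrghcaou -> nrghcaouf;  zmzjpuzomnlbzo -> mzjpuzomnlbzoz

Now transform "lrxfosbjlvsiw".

rxfosbjlvsiwl

The transformation: move the first character to the end.
On "lrxfosbjlvsiw" that produces "rxfosbjlvsiwl".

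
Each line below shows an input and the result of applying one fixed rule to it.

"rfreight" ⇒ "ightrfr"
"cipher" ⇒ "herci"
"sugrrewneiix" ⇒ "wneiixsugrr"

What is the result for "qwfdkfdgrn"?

Each output is the input with this applied: swap the front and back halves of the string, then delete the last character.
On "qwfdkfdgrn": the first step gives "fdgrnqwfdk", and the second then gives "fdgrnqwfd".

fdgrnqwfd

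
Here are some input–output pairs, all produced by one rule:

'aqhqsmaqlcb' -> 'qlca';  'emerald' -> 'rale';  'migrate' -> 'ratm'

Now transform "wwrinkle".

Each output is the input with this applied: swap the first and last characters, then keep only the last 4 characters.
On "wwrinkle": the first step gives "ewrinklw", and the second then gives "nklw".

nklw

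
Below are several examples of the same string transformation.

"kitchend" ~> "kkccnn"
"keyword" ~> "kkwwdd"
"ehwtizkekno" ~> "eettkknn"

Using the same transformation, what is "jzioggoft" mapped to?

jjoooo

Rule — keep one character in every 3, starting at position 1 (positions 1st, 4th, 7th, ...), then double every character.
For "jzioggoft", step one produces "joo"; step two turns that into "jjoooo".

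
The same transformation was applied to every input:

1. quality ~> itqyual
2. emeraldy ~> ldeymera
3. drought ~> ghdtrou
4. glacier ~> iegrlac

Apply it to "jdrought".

ghjtdrou

In each case the input is transformed by: swap the first and last characters, then move the last 3 characters to the front (rotate right by 3).
Starting from "jdrought": after the first operation, "tdroughj"; after the second, "ghjtdrou".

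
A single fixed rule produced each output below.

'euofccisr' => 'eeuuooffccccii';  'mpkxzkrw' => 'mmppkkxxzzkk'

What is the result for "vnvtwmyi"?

Rule — delete the last 2 characters, then double every character.
So "vnvtwmyi" becomes "vvnnvvttwwmm".

vvnnvvttwwmm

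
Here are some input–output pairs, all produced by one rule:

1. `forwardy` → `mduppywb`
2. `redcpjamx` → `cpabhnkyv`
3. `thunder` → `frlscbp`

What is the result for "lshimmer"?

The pattern: swap each adjacent pair of characters (1↔2, 3↔4, ...), then shift every letter 2 places backward in the alphabet (wrapping around).
"lshimmer" → "slihmmre" → "qjgfkkpc".
(Check on "thunder": → "htnuedr" → "frlscbp" ✓)

qjgfkkpc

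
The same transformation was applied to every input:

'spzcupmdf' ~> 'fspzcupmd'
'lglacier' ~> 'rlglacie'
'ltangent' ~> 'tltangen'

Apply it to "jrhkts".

sjrhkt

The pattern: move the last character to the front.
"jrhkts" → "sjrhkt".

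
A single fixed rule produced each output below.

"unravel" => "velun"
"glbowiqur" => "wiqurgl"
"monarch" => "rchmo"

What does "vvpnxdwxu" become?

xdwxuvv

In each case the input is transformed by: move the first 2 characters to the end (rotate left by 2), then delete the first 2 characters.
"vvpnxdwxu" → "pnxdwxuvv" → "xdwxuvv".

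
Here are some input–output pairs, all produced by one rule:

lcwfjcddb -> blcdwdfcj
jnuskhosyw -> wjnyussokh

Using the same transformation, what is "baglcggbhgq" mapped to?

In each case the input is transformed by: swap the first and last characters, then take characters alternately from the front and the back (1st, last, 2nd, 2nd-last, ...).
Starting from "baglcggbhgq": after the first operation, "qaglcggbhgb"; after the second, "qbagghlbcgg".

qbagghlbcgg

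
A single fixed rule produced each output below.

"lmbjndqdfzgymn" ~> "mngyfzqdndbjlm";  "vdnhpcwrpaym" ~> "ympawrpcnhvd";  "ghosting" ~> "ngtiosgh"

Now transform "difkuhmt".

Rule — reverse the string, then swap each adjacent pair of characters (1↔2, 3↔4, ...).
Doing the same to "difkuhmt": "mtuhfkdi".

mtuhfkdi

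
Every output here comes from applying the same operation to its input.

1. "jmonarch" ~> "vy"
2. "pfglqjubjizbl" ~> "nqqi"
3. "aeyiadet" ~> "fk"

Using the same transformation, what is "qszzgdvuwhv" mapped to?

In each case the input is transformed by: shift every letter 7 places forward in the alphabet (wrapping around), then keep one character in every 3, starting at position 3 (positions 3rd, 6th, 9th, ...).
"qszzgdvuwhv" → "gkd".
(Check on "jmonarch": → "qtvuhyjo" → "vy" ✓)

gkd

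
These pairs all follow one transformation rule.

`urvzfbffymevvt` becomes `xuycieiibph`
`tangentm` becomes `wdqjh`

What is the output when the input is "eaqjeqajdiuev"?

What's happening: shift every letter 3 places forward in the alphabet (wrapping around), then delete the last 3 characters.
Applying that to "eaqjeqajdiuev" gives "hdtmhtdmgl".

hdtmhtdmgl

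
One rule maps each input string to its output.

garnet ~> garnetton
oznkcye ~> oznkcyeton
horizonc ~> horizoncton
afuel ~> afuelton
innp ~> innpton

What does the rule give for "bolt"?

boltton

In each case the input is transformed by: append "ton".
Applying that to "bolt" gives "boltton".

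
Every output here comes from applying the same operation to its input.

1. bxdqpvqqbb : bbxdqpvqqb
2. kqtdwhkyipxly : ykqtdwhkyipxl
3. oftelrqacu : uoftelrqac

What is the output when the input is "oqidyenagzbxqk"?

koqidyenagzbxq

Rule — move the last character to the front.
Doing the same to "oqidyenagzbxqk": "koqidyenagzbxq".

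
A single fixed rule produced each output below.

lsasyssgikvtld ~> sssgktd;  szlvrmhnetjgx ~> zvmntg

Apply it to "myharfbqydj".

yafqd

The pattern: keep every other character starting from the second (positions 2nd, 4th, 6th, ...).
Applying that to "myharfbqydj" gives "yafqd".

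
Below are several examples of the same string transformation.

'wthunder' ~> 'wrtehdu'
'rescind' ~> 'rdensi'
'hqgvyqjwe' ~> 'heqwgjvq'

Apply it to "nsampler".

nrsealm

What's happening: take characters alternately from the front and the back (1st, last, 2nd, 2nd-last, ...), then delete the last character.
Working it through for "nsampler": intermediate "nrsealmp", final "nrsealm".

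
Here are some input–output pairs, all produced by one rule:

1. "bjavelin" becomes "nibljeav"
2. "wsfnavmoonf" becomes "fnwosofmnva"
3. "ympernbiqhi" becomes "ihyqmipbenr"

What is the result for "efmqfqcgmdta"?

Looking at the pairs, the operation is to move the last character to the front, then take characters alternately from the front and the back (1st, last, 2nd, 2nd-last, ...).
"efmqfqcgmdta" → "aefmqfqcgmdt" → "atedfmmgqcfq".

atedfmmgqcfq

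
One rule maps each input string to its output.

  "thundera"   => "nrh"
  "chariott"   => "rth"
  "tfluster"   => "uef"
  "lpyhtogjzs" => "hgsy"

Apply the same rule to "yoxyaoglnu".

ygux

Looking at the pairs, the operation is to move the first 3 characters to the end (rotate left by 3), then keep one character in every 3, starting at position 1 (positions 1st, 4th, 7th, ...).
Applying both steps to "yoxyaoglnu": "yaoglnuyox", then "ygux".
(Check on "tfluster": → "ustertfl" → "uef" ✓)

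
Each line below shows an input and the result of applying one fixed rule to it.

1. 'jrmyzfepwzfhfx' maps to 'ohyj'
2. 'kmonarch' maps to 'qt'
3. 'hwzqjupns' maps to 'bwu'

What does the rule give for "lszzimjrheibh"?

bojd

The pattern: shift every letter 2 places forward in the alphabet (wrapping around), then keep one character in every 3, starting at position 3 (positions 3rd, 6th, 9th, ...).
"lszzimjrheibh" → "nubbkoltjgkdj" → "bojd".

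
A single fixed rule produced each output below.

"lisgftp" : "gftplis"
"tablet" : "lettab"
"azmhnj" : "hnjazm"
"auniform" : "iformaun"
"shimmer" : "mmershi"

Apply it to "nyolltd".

Rule — move the first 3 characters to the end (rotate left by 3).
Doing the same to "nyolltd": "lltdnyo".

lltdnyo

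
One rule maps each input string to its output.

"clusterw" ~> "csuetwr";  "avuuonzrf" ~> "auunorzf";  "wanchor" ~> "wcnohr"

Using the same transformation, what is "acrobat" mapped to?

Looking at the pairs, the operation is to swap each adjacent pair of characters (1↔2, 3↔4, ...), then delete the first character.
For "acrobat", step one produces "caorabt"; step two turns that into "aorabt".

aorabt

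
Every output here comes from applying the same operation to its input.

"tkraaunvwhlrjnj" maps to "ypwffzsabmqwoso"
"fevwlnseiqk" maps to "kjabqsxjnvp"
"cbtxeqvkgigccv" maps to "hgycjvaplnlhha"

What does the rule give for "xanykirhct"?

cfsdpnwmhy

Each output is the input with this applied: shift every letter 5 places forward in the alphabet (wrapping around).
Doing the same to "xanykirhct": "cfsdpnwmhy".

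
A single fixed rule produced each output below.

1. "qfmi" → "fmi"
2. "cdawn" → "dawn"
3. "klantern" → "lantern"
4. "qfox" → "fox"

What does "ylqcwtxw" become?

Each output is the input with this applied: delete the first character.
On "ylqcwtxw" that produces "lqcwtxw".

lqcwtxw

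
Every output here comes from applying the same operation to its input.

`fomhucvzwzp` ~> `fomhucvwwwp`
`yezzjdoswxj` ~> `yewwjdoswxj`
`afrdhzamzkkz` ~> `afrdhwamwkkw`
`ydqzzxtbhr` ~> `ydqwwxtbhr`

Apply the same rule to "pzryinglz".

In each case the input is transformed by: replace every "z" with "w".
For "pzryinglz" the result is "pwryinglw".

pwryinglw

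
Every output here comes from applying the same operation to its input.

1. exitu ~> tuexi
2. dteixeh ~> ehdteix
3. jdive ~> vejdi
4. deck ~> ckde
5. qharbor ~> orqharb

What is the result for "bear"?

arbe

What's happening: move the last 2 characters to the front (rotate right by 2).
So "bear" becomes "arbe".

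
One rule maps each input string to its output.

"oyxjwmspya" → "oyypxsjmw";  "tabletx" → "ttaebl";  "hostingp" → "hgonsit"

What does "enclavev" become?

In each case the input is transformed by: delete the last character, then take characters alternately from the front and the back (1st, last, 2nd, 2nd-last, ...).
Applying both steps to "enclavev": "enclave", then "eenvcal".

eenvcal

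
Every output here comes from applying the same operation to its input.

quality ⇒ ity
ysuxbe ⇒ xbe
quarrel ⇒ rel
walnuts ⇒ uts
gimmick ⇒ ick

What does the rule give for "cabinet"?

net

Looking at the pairs, the operation is to keep only the last 3 characters.
"cabinet" → "net".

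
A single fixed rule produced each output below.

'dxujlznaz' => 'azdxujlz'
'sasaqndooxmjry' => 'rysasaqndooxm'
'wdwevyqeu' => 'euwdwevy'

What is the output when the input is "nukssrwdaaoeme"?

The rule is to move the last 3 characters to the front (rotate right by 3), then delete the first character.
For "nukssrwdaaoeme", step one produces "emenukssrwdaao"; step two turns that into "menukssrwdaao".

menukssrwdaao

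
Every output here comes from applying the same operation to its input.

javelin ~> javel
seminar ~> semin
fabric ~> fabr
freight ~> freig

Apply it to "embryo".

embr

The transformation: delete the last 2 characters.
Applying that to "embryo" gives "embr".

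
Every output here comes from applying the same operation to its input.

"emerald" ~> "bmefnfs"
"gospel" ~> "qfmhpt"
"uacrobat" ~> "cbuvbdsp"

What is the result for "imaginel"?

ofmjnbhj

What's happening: shift every letter 1 place forward in the alphabet (wrapping around), then move the last 3 characters to the front (rotate right by 3).
"imaginel" → "jnbhjofm" → "ofmjnbhj".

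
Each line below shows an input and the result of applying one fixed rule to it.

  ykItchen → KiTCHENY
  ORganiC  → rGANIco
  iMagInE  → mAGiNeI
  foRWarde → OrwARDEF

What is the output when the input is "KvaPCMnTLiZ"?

Rule — flip the case of every letter, then move the first character to the end.
On "KvaPCMnTLiZ": the first step gives "kVApcmNtlIz", and the second then gives "VApcmNtlIzk".
(Check on "foRWarde": → "FOrwARDE" → "OrwARDEF" ✓)

VApcmNtlIzk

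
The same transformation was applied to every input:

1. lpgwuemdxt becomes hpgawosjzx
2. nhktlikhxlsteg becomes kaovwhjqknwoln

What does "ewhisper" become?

In each case the input is transformed by: shift every letter 3 places forward in the alphabet (wrapping around), then swap the front and back halves of the string.
On "ewhisper": the first step gives "hzklvshu", and the second then gives "vshuhzkl".

vshuhzkl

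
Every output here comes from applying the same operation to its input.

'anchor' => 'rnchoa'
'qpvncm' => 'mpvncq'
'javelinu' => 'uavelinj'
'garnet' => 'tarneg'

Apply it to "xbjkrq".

qbjkrx

What's happening: swap the first and last characters.
Doing the same to "xbjkrq": "qbjkrx".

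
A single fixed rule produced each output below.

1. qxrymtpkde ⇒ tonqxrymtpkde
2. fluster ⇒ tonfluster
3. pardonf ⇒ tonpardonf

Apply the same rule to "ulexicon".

tonulexicon

The pattern: prepend "ton".
So "ulexicon" becomes "tonulexicon".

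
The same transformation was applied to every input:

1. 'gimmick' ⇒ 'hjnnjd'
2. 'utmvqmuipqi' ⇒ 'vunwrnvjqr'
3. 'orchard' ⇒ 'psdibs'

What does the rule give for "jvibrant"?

kwjcsbo

Rule — shift every letter 1 place forward in the alphabet (wrapping around), then delete the last character.
"jvibrant" → "kwjcsbo".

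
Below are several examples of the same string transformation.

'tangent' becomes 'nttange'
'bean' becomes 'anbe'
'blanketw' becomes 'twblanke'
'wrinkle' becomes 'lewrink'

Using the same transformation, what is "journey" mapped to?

eyjourn

Each output is the input with this applied: move the last 2 characters to the front (rotate right by 2).
So "journey" becomes "eyjourn".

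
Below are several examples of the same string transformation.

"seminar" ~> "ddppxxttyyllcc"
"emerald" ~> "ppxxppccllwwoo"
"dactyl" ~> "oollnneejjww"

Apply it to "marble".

xxllccmmwwpp

The transformation: shift every letter 11 places forward in the alphabet (wrapping around), then double every character.
Starting from "marble": after the first operation, "xlcmwp"; after the second, "xxllccmmwwpp".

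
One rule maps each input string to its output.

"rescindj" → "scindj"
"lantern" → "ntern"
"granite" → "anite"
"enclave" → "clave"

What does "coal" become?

al

The transformation: delete the first 2 characters.
On "coal" that produces "al".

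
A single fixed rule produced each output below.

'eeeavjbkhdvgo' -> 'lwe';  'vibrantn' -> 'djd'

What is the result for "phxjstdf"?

jtv

Rule — shift every letter 10 places backward in the alphabet (wrapping around), then keep only the last 3 characters.
"phxjstdf" → "fxnzijtv" → "jtv".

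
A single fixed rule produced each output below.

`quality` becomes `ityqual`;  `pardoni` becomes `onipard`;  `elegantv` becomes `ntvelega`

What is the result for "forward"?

Each output is the input with this applied: move the last 3 characters to the front (rotate right by 3).
For "forward" the result is "ardforw".

ardforw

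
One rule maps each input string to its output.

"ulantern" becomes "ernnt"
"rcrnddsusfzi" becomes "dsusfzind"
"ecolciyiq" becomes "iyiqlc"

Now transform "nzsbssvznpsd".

Looking at the pairs, the operation is to delete the first 3 characters, then move the first 2 characters to the end (rotate left by 2).
On "nzsbssvznpsd" that produces "svznpsdbs".
(Check on "ecolciyiq": → "lciyiq" → "iyiqlc" ✓)

svznpsdbs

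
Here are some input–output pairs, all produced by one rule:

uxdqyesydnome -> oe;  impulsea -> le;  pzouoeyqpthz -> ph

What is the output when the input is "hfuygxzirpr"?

rr

The pattern: keep every other character starting from the first (positions 1st, 3rd, 5th, ...), then keep only the last 2 characters.
On "hfuygxzirpr": the first step gives "hugzrr", and the second then gives "rr".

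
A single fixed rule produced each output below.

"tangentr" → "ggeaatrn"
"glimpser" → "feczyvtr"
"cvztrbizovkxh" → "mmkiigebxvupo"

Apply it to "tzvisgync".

mligfavtp

Rule — sort the characters into reverse alphabetical order, then shift every letter 13 places forward in the alphabet (wrapping around) — i.e. ROT13.
Starting from "tzvisgync": after the first operation, "zyvtsnigc"; after the second, "mligfavtp".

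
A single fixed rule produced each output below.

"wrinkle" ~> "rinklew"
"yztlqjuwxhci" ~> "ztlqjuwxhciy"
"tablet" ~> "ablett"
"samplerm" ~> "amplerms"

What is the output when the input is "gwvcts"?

The pattern: move the first character to the end.
So "gwvcts" becomes "wvctsg".

wvctsg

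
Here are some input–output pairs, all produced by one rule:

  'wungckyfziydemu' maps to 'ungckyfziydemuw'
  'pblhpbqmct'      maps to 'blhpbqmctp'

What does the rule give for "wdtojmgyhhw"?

What's happening: move the first character to the end.
On "wdtojmgyhhw" that produces "dtojmgyhhww".

dtojmgyhhww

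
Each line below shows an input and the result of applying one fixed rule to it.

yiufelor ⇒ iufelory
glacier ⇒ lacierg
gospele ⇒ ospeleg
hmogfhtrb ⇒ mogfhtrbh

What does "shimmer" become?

himmers

Rule — move the first character to the end.
So "shimmer" becomes "himmers".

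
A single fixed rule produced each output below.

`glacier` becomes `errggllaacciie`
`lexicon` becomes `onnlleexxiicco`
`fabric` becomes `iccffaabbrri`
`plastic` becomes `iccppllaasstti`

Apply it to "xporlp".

lppxxppoorrl

The transformation: double every character, then move the last 3 characters to the front (rotate right by 3).
Starting from "xporlp": after the first operation, "xxppoorrllpp"; after the second, "lppxxppoorrl".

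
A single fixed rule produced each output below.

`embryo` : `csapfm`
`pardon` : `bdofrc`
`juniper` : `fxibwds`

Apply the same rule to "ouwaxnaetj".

xcikolbosh

The rule is to shift every letter 12 places backward in the alphabet (wrapping around), then move the last character to the front.
"ouwaxnaetj" → "cikolboshx" → "xcikolbosh".
(Check on "pardon": → "dofrcb" → "bdofrc" ✓)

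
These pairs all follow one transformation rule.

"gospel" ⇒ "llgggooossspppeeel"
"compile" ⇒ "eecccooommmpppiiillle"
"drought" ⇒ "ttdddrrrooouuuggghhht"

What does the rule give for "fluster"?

The transformation: repeat every character 3 times, then move the last 2 characters to the front (rotate right by 2).
Doing the same to "fluster": "rrfffllluuusssttteeer".

rrfffllluuusssttteeer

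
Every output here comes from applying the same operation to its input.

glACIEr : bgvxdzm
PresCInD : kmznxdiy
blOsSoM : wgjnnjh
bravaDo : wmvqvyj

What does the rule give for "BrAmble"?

wmvhwgz

Rule — shift every letter 5 places backward in the alphabet (wrapping around), then convert every letter to lowercase.
Doing the same to "BrAmble": "wmvhwgz".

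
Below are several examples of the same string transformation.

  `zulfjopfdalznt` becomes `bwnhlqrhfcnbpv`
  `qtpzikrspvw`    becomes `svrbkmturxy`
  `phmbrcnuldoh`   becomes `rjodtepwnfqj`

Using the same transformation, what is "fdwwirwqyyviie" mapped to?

What's happening: shift every letter 2 places forward in the alphabet (wrapping around).
"fdwwirwqyyviie" → "hfyyktysaaxkkg".

hfyyktysaaxkkg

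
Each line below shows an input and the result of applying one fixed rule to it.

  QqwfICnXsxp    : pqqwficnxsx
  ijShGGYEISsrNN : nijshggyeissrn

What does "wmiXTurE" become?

ewmixtur

Looking at the pairs, the operation is to move the last character to the front, then convert every letter to lowercase.
Applying both steps to "wmiXTurE": "EwmiXTur", then "ewmixtur".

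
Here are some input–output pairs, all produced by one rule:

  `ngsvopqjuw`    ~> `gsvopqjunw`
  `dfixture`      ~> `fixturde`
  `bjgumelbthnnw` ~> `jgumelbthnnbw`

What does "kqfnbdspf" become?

qfnbdspkf

Rule — swap the first and last characters, then move the first character to the end.
Applying both steps to "kqfnbdspf": "fqfnbdspk", then "qfnbdspkf".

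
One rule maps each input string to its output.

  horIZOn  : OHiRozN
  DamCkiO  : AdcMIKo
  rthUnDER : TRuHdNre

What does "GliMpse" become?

Looking at the pairs, the operation is to flip the case of every letter, then swap each adjacent pair of characters (1↔2, 3↔4, ...).
On "GliMpse" that produces "LgmISPE".

LgmISPE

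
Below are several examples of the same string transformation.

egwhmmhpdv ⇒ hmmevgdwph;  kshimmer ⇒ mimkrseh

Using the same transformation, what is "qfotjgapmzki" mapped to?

pgaqifkoztmj

Each output is the input with this applied: take characters alternately from the front and the back (1st, last, 2nd, 2nd-last, ...), then move the last 3 characters to the front (rotate right by 3).
Doing the same to "qfotjgapmzki": "pgaqifkoztmj".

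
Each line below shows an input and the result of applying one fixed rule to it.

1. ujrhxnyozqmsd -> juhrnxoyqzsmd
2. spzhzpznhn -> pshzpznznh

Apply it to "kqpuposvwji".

qkupopvsjwi

The pattern: swap each adjacent pair of characters (1↔2, 3↔4, ...).
Applying that to "kqpuposvwji" gives "qkupopvsjwi".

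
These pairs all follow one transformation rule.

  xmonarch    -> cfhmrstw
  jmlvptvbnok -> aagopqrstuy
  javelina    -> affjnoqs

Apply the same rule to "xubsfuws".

bcgkxxzz

Looking at the pairs, the operation is to shift every letter 5 places forward in the alphabet (wrapping around), then sort the characters into alphabetical order.
"xubsfuws" → "czgxkzbx" → "bcgkxxzz".
(Check on "javelina": → "ofajqnsf" → "affjnoqs" ✓)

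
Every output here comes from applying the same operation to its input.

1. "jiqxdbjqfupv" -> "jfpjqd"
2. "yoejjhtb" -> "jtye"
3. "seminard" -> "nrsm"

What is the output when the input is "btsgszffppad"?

fpabss

What's happening: swap the front and back halves of the string, then keep every other character starting from the first (positions 1st, 3rd, 5th, ...).
Applying both steps to "btsgszffppad": "ffppadbtsgsz", then "fpabss".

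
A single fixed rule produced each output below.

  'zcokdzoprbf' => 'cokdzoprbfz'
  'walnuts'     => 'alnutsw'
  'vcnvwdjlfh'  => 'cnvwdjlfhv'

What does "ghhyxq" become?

Looking at the pairs, the operation is to move the first character to the end.
Doing the same to "ghhyxq": "hhyxqg".

hhyxqg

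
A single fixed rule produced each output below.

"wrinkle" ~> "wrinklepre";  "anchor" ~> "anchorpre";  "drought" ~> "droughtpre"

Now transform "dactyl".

Each output is the input with this applied: append "pre".
Doing the same to "dactyl": "dactylpre".

dactylpre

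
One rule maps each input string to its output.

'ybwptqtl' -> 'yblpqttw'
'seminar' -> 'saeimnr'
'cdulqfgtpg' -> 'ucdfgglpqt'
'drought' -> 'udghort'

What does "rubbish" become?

ubbhirs

What's happening: sort the characters into alphabetical order, then move the last character to the front.
Starting from "rubbish": after the first operation, "bbhirsu"; after the second, "ubbhirs".
(Check on "cdulqfgtpg": → "cdfgglpqtu" → "ucdfgglpqt" ✓)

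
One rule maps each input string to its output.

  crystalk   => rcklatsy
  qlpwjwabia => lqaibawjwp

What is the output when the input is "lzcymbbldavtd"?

What's happening: reverse the string, then move the last 2 characters to the front (rotate right by 2).
"lzcymbbldavtd" → "zldtvadlbbmyc".

zldtvadlbbmyc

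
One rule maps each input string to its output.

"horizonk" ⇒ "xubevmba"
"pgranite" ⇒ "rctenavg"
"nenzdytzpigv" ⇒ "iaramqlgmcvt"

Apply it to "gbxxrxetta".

Looking at the pairs, the operation is to shift every letter 13 places forward in the alphabet (wrapping around) — i.e. ROT13, then move the last character to the front.
"gbxxrxetta" → "tokkekrggn" → "ntokkekrgg".

ntokkekrgg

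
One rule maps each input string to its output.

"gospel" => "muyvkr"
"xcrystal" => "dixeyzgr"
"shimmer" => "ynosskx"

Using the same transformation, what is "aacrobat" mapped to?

ggixuhgz

In each case the input is transformed by: shift every letter 6 places forward in the alphabet (wrapping around).
For "aacrobat" the result is "ggixuhgz".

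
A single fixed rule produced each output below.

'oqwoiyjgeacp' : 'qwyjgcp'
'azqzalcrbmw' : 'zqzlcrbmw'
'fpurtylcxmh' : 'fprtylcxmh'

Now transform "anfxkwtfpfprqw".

The pattern: remove every vowel.
Applying that to "anfxkwtfpfprqw" gives "nfxkwtfpfprqw".

nfxkwtfpfprqw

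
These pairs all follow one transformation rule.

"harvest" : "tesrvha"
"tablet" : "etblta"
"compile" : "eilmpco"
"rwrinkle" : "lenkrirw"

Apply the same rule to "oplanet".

Rule — swap each adjacent pair of characters (1↔2, 3↔4, ...), then reverse the string.
For "oplanet" the result is "tnelaop".

tnelaop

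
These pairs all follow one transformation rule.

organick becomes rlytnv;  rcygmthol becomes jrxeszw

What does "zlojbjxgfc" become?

zumuirqn

In each case the input is transformed by: delete the first 2 characters, then shift every letter 11 places forward in the alphabet (wrapping around).
On "zlojbjxgfc": the first step gives "ojbjxgfc", and the second then gives "zumuirqn".
(Check on "organick": → "ganick" → "rlytnv" ✓)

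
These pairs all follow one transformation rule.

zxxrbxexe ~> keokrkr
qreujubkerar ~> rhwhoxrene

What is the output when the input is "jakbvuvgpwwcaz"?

In each case the input is transformed by: shift every letter 13 places forward in the alphabet (wrapping around) — i.e. ROT13, then delete the first 2 characters.
"jakbvuvgpwwcaz" → "wnxoihitcjjpnm" → "xoihitcjjpnm".
(Check on "zxxrbxexe": → "mkkeokrkr" → "keokrkr" ✓)

xoihitcjjpnm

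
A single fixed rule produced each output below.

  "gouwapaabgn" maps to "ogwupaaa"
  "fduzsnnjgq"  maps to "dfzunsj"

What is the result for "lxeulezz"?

xluee

The transformation: swap each adjacent pair of characters (1↔2, 3↔4, ...), then delete the last 3 characters.
"lxeulezz" → "xlueelzz" → "xluee".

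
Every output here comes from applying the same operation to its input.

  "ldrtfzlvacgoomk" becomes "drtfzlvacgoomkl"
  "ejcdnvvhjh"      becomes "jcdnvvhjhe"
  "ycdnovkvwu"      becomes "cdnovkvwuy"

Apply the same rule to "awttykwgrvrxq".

Each output is the input with this applied: move the first character to the end.
For "awttykwgrvrxq" the result is "wttykwgrvrxqa".

wttykwgrvrxqa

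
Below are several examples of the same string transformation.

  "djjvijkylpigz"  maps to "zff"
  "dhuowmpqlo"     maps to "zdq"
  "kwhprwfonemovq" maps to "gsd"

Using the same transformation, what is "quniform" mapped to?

mqj

The pattern: shift every letter 4 places backward in the alphabet (wrapping around), then keep only the first 3 characters.
On "quniform": the first step gives "mqjebkni", and the second then gives "mqj".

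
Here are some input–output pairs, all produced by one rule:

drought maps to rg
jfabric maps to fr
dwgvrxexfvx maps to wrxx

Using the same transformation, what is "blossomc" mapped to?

In each case the input is transformed by: keep one character in every 3, starting at position 2 (positions 2nd, 5th, 8th, ...).
For "blossomc" the result is "lsc".

lsc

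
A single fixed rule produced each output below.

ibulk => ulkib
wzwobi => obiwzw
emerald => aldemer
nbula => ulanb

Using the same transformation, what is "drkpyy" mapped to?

pyydrk

The rule is to move the last 3 characters to the front (rotate right by 3).
Doing the same to "drkpyy": "pyydrk".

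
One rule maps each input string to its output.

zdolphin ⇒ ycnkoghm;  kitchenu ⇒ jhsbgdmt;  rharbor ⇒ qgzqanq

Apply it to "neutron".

The rule is to shift every letter 1 place backward in the alphabet (wrapping around).
Applying that to "neutron" gives "mdtsqnm".

mdtsqnm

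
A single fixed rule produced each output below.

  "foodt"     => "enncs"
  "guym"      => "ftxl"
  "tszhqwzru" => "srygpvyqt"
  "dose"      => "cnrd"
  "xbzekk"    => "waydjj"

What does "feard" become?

edzqc

The pattern: shift every letter 1 place backward in the alphabet (wrapping around).
Applying that to "feard" gives "edzqc".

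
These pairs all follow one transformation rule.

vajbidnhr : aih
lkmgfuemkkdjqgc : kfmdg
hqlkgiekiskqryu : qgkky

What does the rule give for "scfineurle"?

cnr

What's happening: keep one character in every 3, starting at position 2 (positions 2nd, 5th, 8th, ...).
Doing the same to "scfineurle": "cnr".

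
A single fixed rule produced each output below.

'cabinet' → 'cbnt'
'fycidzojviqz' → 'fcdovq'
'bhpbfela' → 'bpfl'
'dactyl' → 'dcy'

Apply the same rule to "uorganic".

urai

Looking at the pairs, the operation is to keep every other character starting from the first (positions 1st, 3rd, 5th, ...).
On "uorganic" that produces "urai".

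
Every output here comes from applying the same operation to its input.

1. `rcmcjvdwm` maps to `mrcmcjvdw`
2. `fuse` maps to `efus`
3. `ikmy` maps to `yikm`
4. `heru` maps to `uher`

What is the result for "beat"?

tbea

The pattern: move the last character to the front.
On "beat" that produces "tbea".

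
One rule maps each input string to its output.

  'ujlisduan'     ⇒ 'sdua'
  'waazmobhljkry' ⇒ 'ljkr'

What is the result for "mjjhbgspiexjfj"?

exjf

The pattern: move the last character to the front, then keep only the last 4 characters.
Starting from "mjjhbgspiexjfj": after the first operation, "jmjjhbgspiexjf"; after the second, "exjf".
(Check on "ujlisduan": → "nujlisdua" → "sdua" ✓)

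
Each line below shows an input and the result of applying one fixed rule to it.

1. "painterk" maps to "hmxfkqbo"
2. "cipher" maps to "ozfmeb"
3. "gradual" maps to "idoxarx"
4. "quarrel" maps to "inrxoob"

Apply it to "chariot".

What's happening: shift every letter 3 places backward in the alphabet (wrapping around), then move the last character to the front.
"chariot" → "zexoflq" → "qzexofl".

qzexofl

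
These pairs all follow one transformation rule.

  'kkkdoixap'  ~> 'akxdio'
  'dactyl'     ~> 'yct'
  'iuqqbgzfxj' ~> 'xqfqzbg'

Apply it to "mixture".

rxut

Rule — take characters alternately from the front and the back (1st, last, 2nd, 2nd-last, ...), then delete the first 3 characters.
Applying both steps to "mixture": "meirxut", then "rxut".
(Check on "iuqqbgzfxj": → "ijuxqfqzbg" → "xqfqzbg" ✓)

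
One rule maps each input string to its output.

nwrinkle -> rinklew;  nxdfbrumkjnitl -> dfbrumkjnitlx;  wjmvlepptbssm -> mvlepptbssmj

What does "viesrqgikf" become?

esrqgikfi

Each output is the input with this applied: delete the first character, then move the first character to the end.
On "viesrqgikf": the first step gives "iesrqgikf", and the second then gives "esrqgikfi".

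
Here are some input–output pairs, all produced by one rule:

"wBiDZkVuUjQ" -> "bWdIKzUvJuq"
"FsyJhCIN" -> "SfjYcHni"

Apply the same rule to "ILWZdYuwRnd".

lizwyDWUNrD

Each output is the input with this applied: flip the case of every letter, then swap each adjacent pair of characters (1↔2, 3↔4, ...).
On "ILWZdYuwRnd": the first step gives "ilwzDyUWrND", and the second then gives "lizwyDWUNrD".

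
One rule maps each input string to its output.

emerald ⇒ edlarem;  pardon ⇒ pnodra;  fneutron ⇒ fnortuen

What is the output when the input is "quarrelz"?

The rule is to move the first character to the end, then reverse the string.
"quarrelz" → "qzlerrau".

qzlerrau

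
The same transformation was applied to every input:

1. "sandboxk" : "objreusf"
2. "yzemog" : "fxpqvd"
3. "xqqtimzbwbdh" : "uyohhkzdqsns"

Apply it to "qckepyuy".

What's happening: move the last 2 characters to the front (rotate right by 2), then shift every letter 9 places backward in the alphabet (wrapping around).
Starting from "qckepyuy": after the first operation, "uyqckepy"; after the second, "lphtbvgp".

lphtbvgp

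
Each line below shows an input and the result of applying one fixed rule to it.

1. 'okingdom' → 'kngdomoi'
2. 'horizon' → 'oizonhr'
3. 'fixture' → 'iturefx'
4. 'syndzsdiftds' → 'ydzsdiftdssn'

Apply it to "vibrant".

The rule is to move the first 2 characters to the end (rotate left by 2), then swap the first and last characters.
Starting from "vibrant": after the first operation, "brantvi"; after the second, "irantvb".

irantvb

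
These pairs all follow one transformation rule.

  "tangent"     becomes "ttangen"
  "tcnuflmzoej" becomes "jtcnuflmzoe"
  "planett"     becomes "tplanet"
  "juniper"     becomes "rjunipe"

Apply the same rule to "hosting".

Each output is the input with this applied: move the last character to the front.
For "hosting" the result is "ghostin".

ghostin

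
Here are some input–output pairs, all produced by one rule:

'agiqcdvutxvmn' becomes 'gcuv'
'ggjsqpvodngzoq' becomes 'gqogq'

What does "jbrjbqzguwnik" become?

bbgn

Rule — keep one character in every 3, starting at position 2 (positions 2nd, 5th, 8th, ...).
Applying that to "jbrjbqzguwnik" gives "bbgn".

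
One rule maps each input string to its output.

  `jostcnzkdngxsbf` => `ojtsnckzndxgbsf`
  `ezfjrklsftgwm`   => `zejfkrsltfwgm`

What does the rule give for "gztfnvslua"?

The rule is to swap each adjacent pair of characters (1↔2, 3↔4, ...).
Doing the same to "gztfnvslua": "zgftvnlsau".

zgftvnlsau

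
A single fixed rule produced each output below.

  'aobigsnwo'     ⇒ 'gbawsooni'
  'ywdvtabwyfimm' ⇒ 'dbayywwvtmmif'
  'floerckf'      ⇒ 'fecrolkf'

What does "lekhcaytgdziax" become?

Each output is the input with this applied: sort the characters into reverse alphabetical order, then move the last 3 characters to the front (rotate right by 3).
"lekhcaytgdziax" → "caazyxtlkihged".

caazyxtlkihged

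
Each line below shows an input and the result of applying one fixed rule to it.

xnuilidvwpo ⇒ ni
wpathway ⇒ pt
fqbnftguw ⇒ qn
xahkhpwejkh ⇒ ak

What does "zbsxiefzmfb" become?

bx

What's happening: keep every other character starting from the second (positions 2nd, 4th, 6th, ...), then keep only the first 2 characters.
For "zbsxiefzmfb", step one produces "bxezf"; step two turns that into "bx".
(Check on "fqbnftguw": → "qntu" → "qn" ✓)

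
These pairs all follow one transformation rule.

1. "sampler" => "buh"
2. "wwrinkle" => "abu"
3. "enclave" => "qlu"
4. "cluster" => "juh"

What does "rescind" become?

The transformation: shift every letter 10 places backward in the alphabet (wrapping around), then keep only the last 3 characters.
"rescind" → "huisydt" → "ydt".

ydt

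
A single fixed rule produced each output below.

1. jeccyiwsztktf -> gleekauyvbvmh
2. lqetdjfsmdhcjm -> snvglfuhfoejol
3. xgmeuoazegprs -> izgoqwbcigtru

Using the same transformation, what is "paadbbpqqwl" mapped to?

What's happening: swap each adjacent pair of characters (1↔2, 3↔4, ...), then shift every letter 2 places forward in the alphabet (wrapping around).
For "paadbbpqqwl", step one produces "apdabbqpwql"; step two turns that into "crfcddsrysn".

crfcddsrysn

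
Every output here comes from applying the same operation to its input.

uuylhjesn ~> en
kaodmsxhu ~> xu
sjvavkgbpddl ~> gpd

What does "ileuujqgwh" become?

The rule is to keep every other character starting from the first (positions 1st, 3rd, 5th, ...), then delete the first 3 characters.
So "ileuujqgwh" becomes "qw".

qw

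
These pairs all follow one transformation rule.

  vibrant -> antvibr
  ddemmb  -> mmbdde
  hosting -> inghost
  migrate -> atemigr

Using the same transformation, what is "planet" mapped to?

netpla

Each output is the input with this applied: move the last 3 characters to the front (rotate right by 3).
So "planet" becomes "netpla".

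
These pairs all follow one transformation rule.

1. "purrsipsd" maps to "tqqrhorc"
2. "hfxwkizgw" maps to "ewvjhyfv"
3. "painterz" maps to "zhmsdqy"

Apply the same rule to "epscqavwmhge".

orbpzuvlgfd

The pattern: delete the first character, then shift every letter 1 place backward in the alphabet (wrapping around).
"epscqavwmhge" → "pscqavwmhge" → "orbpzuvlgfd".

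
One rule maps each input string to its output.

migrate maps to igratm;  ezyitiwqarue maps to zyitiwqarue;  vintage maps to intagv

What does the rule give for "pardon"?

In each case the input is transformed by: delete the last character, then move the first character to the end.
"pardon" → "pardo" → "ardop".
(Check on "migrate": → "migrat" → "igratm" ✓)

ardop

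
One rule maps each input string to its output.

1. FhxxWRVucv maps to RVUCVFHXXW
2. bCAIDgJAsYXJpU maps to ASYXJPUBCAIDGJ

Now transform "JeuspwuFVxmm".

The rule is to swap the front and back halves of the string, then convert every letter to uppercase.
For "JeuspwuFVxmm" the result is "UFVXMMJEUSPW".
(Check on "FhxxWRVucv": → "RVucvFhxxW" → "RVUCVFHXXW" ✓)

UFVXMMJEUSPW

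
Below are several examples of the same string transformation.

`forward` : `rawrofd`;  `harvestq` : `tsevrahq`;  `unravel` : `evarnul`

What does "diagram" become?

The rule is to move the last character to the front, then reverse the string.
For "diagram", step one produces "mdiagra"; step two turns that into "argaidm".

argaidm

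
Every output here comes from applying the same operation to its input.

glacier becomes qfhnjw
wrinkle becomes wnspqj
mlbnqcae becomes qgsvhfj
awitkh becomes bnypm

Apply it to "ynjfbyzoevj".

The rule is to shift every letter 5 places forward in the alphabet (wrapping around), then delete the first character.
Working it through for "ynjfbyzoevj": intermediate "dsokgdetjao", final "sokgdetjao".

sokgdetjao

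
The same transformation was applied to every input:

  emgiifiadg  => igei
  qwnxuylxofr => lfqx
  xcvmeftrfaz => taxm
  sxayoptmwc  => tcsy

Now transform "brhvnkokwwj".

owbv

The rule is to keep one character in every 3, starting at position 1 (positions 1st, 4th, 7th, ...), then move the last 2 characters to the front (rotate right by 2).
On "brhvnkokwwj": the first step gives "bvow", and the second then gives "owbv".
(Check on "xcvmeftrfaz": → "xmta" → "taxm" ✓)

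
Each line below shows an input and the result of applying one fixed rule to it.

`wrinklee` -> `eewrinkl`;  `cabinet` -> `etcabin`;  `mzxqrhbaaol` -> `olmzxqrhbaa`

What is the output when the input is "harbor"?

orharb

The pattern: move the last 2 characters to the front (rotate right by 2).
For "harbor" the result is "orharb".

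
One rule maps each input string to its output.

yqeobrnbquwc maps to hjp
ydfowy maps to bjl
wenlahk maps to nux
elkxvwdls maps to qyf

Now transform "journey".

The rule is to shift every letter 13 places forward in the alphabet (wrapping around) — i.e. ROT13, then keep only the last 3 characters.
Working it through for "journey": intermediate "wbhearl", final "arl".

arl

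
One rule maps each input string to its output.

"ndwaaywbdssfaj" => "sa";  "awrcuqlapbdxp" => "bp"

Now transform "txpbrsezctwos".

ts

What's happening: keep one character in every 3, starting at position 1 (positions 1st, 4th, 7th, ...), then delete the first 3 characters.
Working it through for "txpbrsezctwos": intermediate "tbets", final "ts".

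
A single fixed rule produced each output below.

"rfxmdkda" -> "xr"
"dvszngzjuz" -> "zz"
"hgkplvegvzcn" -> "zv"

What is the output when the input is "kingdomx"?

xo

The rule is to sort the characters into reverse alphabetical order, then keep only the first 2 characters.
Applying both steps to "kingdomx": "xonmkigd", then "xo".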